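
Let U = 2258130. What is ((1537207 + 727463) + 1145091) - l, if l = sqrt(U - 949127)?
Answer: 3409761 - sqrt(1309003) ≈ 3.4086e+6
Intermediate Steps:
l = sqrt(1309003) (l = sqrt(2258130 - 949127) = sqrt(1309003) ≈ 1144.1)
((1537207 + 727463) + 1145091) - l = ((1537207 + 727463) + 1145091) - sqrt(1309003) = (2264670 + 1145091) - sqrt(1309003) = 3409761 - sqrt(1309003)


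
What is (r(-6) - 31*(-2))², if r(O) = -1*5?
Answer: 3249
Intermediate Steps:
r(O) = -5
(r(-6) - 31*(-2))² = (-5 - 31*(-2))² = (-5 + 62)² = 57² = 3249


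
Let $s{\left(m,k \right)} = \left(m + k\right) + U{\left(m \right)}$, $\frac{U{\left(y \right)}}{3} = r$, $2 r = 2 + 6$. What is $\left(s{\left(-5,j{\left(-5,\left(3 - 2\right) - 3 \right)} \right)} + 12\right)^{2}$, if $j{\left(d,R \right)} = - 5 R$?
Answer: $841$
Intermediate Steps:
$r = 4$ ($r = \frac{2 + 6}{2} = \frac{1}{2} \cdot 8 = 4$)
$U{\left(y \right)} = 12$ ($U{\left(y \right)} = 3 \cdot 4 = 12$)
$s{\left(m,k \right)} = 12 + k + m$ ($s{\left(m,k \right)} = \left(m + k\right) + 12 = \left(k + m\right) + 12 = 12 + k + m$)
$\left(s{\left(-5,j{\left(-5,\left(3 - 2\right) - 3 \right)} \right)} + 12\right)^{2} = \left(\left(12 - 5 \left(\left(3 - 2\right) - 3\right) - 5\right) + 12\right)^{2} = \left(\left(12 - 5 \left(1 - 3\right) - 5\right) + 12\right)^{2} = \left(\left(12 - -10 - 5\right) + 12\right)^{2} = \left(\left(12 + 10 - 5\right) + 12\right)^{2} = \left(17 + 12\right)^{2} = 29^{2} = 841$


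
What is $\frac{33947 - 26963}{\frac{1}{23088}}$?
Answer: $161246592$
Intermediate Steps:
$\frac{33947 - 26963}{\frac{1}{23088}} = 6984 \frac{1}{\frac{1}{23088}} = 6984 \cdot 23088 = 161246592$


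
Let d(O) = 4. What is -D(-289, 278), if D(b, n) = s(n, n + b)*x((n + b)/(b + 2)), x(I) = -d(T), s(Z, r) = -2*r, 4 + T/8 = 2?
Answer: 88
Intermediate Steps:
T = -16 (T = -32 + 8*2 = -32 + 16 = -16)
x(I) = -4 (x(I) = -1*4 = -4)
D(b, n) = 8*b + 8*n (D(b, n) = -2*(n + b)*(-4) = -2*(b + n)*(-4) = (-2*b - 2*n)*(-4) = 8*b + 8*n)
-D(-289, 278) = -(8*(-289) + 8*278) = -(-2312 + 2224) = -1*(-88) = 88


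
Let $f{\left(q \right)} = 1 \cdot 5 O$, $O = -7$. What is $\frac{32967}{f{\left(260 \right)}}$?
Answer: $- \frac{32967}{35} \approx -941.91$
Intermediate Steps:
$f{\left(q \right)} = -35$ ($f{\left(q \right)} = 1 \cdot 5 \left(-7\right) = 5 \left(-7\right) = -35$)
$\frac{32967}{f{\left(260 \right)}} = \frac{32967}{-35} = 32967 \left(- \frac{1}{35}\right) = - \frac{32967}{35}$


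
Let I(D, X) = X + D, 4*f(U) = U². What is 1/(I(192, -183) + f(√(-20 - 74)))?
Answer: -2/29 ≈ -0.068966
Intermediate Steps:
f(U) = U²/4
I(D, X) = D + X
1/(I(192, -183) + f(√(-20 - 74))) = 1/((192 - 183) + (√(-20 - 74))²/4) = 1/(9 + (√(-94))²/4) = 1/(9 + (I*√94)²/4) = 1/(9 + (¼)*(-94)) = 1/(9 - 47/2) = 1/(-29/2) = -2/29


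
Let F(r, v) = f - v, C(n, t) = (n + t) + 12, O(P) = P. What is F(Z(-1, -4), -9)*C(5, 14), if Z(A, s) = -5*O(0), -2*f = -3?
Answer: 651/2 ≈ 325.50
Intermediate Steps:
f = 3/2 (f = -1/2*(-3) = 3/2 ≈ 1.5000)
Z(A, s) = 0 (Z(A, s) = -5*0 = 0)
C(n, t) = 12 + n + t
F(r, v) = 3/2 - v
F(Z(-1, -4), -9)*C(5, 14) = (3/2 - 1*(-9))*(12 + 5 + 14) = (3/2 + 9)*31 = (21/2)*31 = 651/2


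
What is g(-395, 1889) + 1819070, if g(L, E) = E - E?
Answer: 1819070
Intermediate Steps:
g(L, E) = 0
g(-395, 1889) + 1819070 = 0 + 1819070 = 1819070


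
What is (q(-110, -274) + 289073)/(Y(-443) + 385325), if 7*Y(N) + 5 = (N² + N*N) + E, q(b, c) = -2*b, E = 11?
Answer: 289293/441397 ≈ 0.65540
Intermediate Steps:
Y(N) = 6/7 + 2*N²/7 (Y(N) = -5/7 + ((N² + N*N) + 11)/7 = -5/7 + ((N² + N²) + 11)/7 = -5/7 + (2*N² + 11)/7 = -5/7 + (11 + 2*N²)/7 = -5/7 + (11/7 + 2*N²/7) = 6/7 + 2*N²/7)
(q(-110, -274) + 289073)/(Y(-443) + 385325) = (-2*(-110) + 289073)/((6/7 + (2/7)*(-443)²) + 385325) = (220 + 289073)/((6/7 + (2/7)*196249) + 385325) = 289293/((6/7 + 392498/7) + 385325) = 289293/(56072 + 385325) = 289293/441397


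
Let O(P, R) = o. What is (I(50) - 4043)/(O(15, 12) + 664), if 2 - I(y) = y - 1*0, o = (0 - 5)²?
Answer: -4091/689 ≈ -5.9376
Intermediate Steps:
o = 25 (o = (-5)² = 25)
I(y) = 2 - y (I(y) = 2 - (y - 1*0) = 2 - (y + 0) = 2 - y)
O(P, R) = 25
(I(50) - 4043)/(O(15, 12) + 664) = ((2 - 1*50) - 4043)/(25 + 664) = ((2 - 50) - 4043)/689 = (-48 - 4043)*(1/689) = -4091*1/689 = -4091/689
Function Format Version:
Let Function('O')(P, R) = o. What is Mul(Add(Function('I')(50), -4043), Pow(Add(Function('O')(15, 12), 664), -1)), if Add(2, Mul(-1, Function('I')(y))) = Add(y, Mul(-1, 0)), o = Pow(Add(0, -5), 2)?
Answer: Rational(-4091, 689) ≈ -5.9376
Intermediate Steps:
o = 25 (o = Pow(-5, 2) = 25)
Function('I')(y) = Add(2, Mul(-1, y)) (Function('I')(y) = Add(2, Mul(-1, Add(y, Mul(-1, 0)))) = Add(2, Mul(-1, Add(y, 0))) = Add(2, Mul(-1, y)))
Function('O')(P, R) = 25
Mul(Add(Function('I')(50), -4043), Pow(Add(Function('O')(15, 12), 664), -1)) = Mul(Add(Add(2, Mul(-1, 50)), -4043), Pow(Add(25, 664), -1)) = Mul(Add(Add(2, -50), -4043), Pow(689, -1)) = Mul(Add(-48, -4043), Rational(1, 689)) = Mul(-4091, Rational(1, 689)) = Rational(-4091, 689)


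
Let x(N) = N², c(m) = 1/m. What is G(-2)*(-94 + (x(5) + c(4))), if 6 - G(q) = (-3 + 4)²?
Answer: -1375/4 ≈ -343.75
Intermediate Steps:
G(q) = 5 (G(q) = 6 - (-3 + 4)² = 6 - 1*1² = 6 - 1*1 = 6 - 1 = 5)
G(-2)*(-94 + (x(5) + c(4))) = 5*(-94 + (5² + 1/4)) = 5*(-94 + (25 + ¼)) = 5*(-94 + 101/4) = 5*(-275/4) = -1375/4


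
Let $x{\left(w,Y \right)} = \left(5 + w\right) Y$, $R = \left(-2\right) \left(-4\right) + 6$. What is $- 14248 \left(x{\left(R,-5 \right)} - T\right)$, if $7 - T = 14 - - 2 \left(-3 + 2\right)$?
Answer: $1282320$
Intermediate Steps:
$R = 14$ ($R = 8 + 6 = 14$)
$x{\left(w,Y \right)} = Y \left(5 + w\right)$
$T = -5$ ($T = 7 - \left(14 - - 2 \left(-3 + 2\right)\right) = 7 - \left(14 - \left(-2\right) \left(-1\right)\right) = 7 - \left(14 - 2\right) = 7 - 12 = -5$)
$- 14248 \left(x{\left(R,-5 \right)} - T\right) = - 14248 \left(- 5 \left(5 + 14\right) - -5\right) = - 14248 \left(\left(-5\right) 19 + 5\right) = - 14248 \left(-95 + 5\right) = \left(-14248\right) \left(-90\right) = 1282320$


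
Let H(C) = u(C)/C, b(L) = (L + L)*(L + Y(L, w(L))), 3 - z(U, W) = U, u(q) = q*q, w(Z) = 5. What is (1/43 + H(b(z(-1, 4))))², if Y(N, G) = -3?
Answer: 119025/1849 ≈ 64.373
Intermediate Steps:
u(q) = q²
z(U, W) = 3 - U
b(L) = 2*L*(-3 + L) (b(L) = (L + L)*(L - 3) = (2*L)*(-3 + L) = 2*L*(-3 + L))
H(C) = C (H(C) = C²/C = C)
(1/43 + H(b(z(-1, 4))))² = (1/43 + 2*(3 - 1*(-1))*(-3 + (3 - 1*(-1))))² = (1/43 + 2*(3 + 1)*(-3 + (3 + 1)))² = (1/43 + 2*4*(-3 + 4))² = (1/43 + 2*4*1)² = (1/43 + 8)² = (345/43)² = 119025/1849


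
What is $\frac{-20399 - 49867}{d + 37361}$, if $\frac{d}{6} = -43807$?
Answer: $\frac{70266}{225481} \approx 0.31163$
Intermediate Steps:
$d = -262842$ ($d = 6 \left(-43807\right) = -262842$)
$\frac{-20399 - 49867}{d + 37361} = \frac{-20399 - 49867}{-262842 + 37361} = - \frac{70266}{-225481} = \left(-70266\right) \left(- \frac{1}{225481}\right) = \frac{70266}{225481}$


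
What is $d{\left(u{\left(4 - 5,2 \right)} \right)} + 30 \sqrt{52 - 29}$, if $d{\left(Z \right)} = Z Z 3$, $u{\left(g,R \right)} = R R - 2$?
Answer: $12 + 30 \sqrt{23} \approx 155.88$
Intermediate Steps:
$u{\left(g,R \right)} = -2 + R^{2}$ ($u{\left(g,R \right)} = R^{2} - 2 = -2 + R^{2}$)
$d{\left(Z \right)} = 3 Z^{2}$ ($d{\left(Z \right)} = Z^{2} \cdot 3 = 3 Z^{2}$)
$d{\left(u{\left(4 - 5,2 \right)} \right)} + 30 \sqrt{52 - 29} = 3 \left(-2 + 2^{2}\right)^{2} + 30 \sqrt{52 - 29} = 3 \left(-2 + 4\right)^{2} + 30 \sqrt{23} = 3 \cdot 2^{2} + 30 \sqrt{23} = 3 \cdot 4 + 30 \sqrt{23} = 12 + 30 \sqrt{23}$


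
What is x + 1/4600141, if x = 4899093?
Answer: 22536518572114/4600141 ≈ 4.8991e+6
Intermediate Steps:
x + 1/4600141 = 4899093 + 1/4600141 = 22536518572114/4600141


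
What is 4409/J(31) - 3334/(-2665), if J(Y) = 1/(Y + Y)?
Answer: 728502404/2665 ≈ 2.7336e+5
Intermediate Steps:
J(Y) = 1/(2*Y)
4409/J(31) - 3334/(-2665) = 4409/(((1/2)/31)) - 3334/(-2665) = 4409/(((1/2)*(1/31))) - 3334*(-1/2665) = 4409/(1/62) + 3334/2665 = 4409*62 + 3334/2665 = 273358 + 3334/2665 = 728502404/2665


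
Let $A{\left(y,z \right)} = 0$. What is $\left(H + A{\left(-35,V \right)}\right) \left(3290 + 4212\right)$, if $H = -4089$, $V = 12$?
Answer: $-30675678$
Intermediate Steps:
$\left(H + A{\left(-35,V \right)}\right) \left(3290 + 4212\right) = \left(-4089 + 0\right) \left(3290 + 4212\right) = \left(-4089\right) 7502 = -30675678$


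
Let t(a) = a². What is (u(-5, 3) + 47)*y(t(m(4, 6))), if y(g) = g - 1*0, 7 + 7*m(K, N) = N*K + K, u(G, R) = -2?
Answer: 405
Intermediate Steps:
m(K, N) = -1 + K/7 + K*N/7 (m(K, N) = -1 + (N*K + K)/7 = -1 + (K*N + K)/7 = -1 + (K + K*N)/7 = -1 + (K/7 + K*N/7) = -1 + K/7 + K*N/7)
y(g) = g (y(g) = g + 0 = g)
(u(-5, 3) + 47)*y(t(m(4, 6))) = (-2 + 47)*(-1 + (⅐)*4 + (⅐)*4*6)² = 45*(-1 + 4/7 + 24/7)² = 45*3² = 45*9 = 405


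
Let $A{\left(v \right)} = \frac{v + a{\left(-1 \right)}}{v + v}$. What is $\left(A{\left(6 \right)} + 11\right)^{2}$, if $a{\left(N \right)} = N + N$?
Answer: $\frac{1156}{9} \approx 128.44$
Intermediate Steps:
$a{\left(N \right)} = 2 N$
$A{\left(v \right)} = \frac{-2 + v}{2 v}$ ($A{\left(v \right)} = \frac{v + 2 \left(-1\right)}{v + v} = \frac{v - 2}{2 v} = \left(-2 + v\right) \frac{1}{2 v} = \frac{-2 + v}{2 v}$)
$\left(A{\left(6 \right)} + 11\right)^{2} = \left(\frac{-2 + 6}{2 \cdot 6} + 11\right)^{2} = \left(\frac{1}{2} \cdot \frac{1}{6} \cdot 4 + 11\right)^{2} = \left(\frac{1}{3} + 11\right)^{2} = \left(\frac{34}{3}\right)^{2} = \frac{1156}{9}$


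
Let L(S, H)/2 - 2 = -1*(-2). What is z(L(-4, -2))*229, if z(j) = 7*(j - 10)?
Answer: -3206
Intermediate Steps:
L(S, H) = 8 (L(S, H) = 4 + 2*(-1*(-2)) = 4 + 2*2 = 4 + 4 = 8)
z(j) = -70 + 7*j (z(j) = 7*(-10 + j) = -70 + 7*j)
z(L(-4, -2))*229 = (-70 + 7*8)*229 = (-70 + 56)*229 = -14*229 = -3206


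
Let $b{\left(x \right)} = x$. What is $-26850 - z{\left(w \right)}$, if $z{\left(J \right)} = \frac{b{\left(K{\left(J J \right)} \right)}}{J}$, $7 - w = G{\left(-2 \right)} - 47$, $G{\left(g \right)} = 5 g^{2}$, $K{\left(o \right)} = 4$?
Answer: $- \frac{456452}{17} \approx -26850.0$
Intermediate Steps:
$w = 34$ ($w = 7 - \left(5 \left(-2\right)^{2} - 47\right) = 7 - \left(5 \cdot 4 - 47\right) = 7 - \left(20 - 47\right) = 7 - -27 = 7 + 27 = 34$)
$z{\left(J \right)} = \frac{4}{J}$
$-26850 - z{\left(w \right)} = -26850 - \frac{4}{34} = -26850 - 4 \cdot \frac{1}{34} = -26850 - \frac{2}{17} = - \frac{456452}{17}$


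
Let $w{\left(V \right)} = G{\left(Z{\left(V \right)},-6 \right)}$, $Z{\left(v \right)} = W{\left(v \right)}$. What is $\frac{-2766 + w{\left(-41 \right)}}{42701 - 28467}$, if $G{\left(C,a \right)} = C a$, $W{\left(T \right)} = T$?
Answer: $- \frac{1260}{7117} \approx -0.17704$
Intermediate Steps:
$Z{\left(v \right)} = v$
$w{\left(V \right)} = - 6 V$ ($w{\left(V \right)} = V \left(-6\right) = - 6 V$)
$\frac{-2766 + w{\left(-41 \right)}}{42701 - 28467} = \frac{-2766 - -246}{42701 - 28467} = \frac{-2766 + 246}{14234} = \left(-2520\right) \frac{1}{14234} = - \frac{1260}{7117}$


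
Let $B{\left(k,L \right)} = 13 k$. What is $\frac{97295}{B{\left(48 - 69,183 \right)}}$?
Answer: $- \frac{97295}{273} \approx -356.39$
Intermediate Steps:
$\frac{97295}{B{\left(48 - 69,183 \right)}} = \frac{97295}{13 \left(48 - 69\right)} = \frac{97295}{13 \left(-21\right)} = \frac{97295}{-273} = 97295 \left(- \frac{1}{273}\right) = - \frac{97295}{273}$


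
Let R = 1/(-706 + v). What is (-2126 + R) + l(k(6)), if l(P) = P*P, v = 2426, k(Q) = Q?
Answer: -3594799/1720 ≈ -2090.0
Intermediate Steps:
l(P) = P**2
R = 1/1720 (R = 1/(-706 + 2426) = 1/1720 ≈ 0.00058139)
(-2126 + R) + l(k(6)) = (-2126 + 1/1720) + 6**2 = -3656719/1720 + 36 = -3594799/1720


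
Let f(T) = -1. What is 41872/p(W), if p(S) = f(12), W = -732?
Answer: -41872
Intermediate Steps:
p(S) = -1
41872/p(W) = 41872/(-1) = 41872*(-1) = -41872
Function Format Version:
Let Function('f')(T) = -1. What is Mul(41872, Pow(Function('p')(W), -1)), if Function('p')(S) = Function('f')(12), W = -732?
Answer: -41872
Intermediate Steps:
Function('p')(S) = -1
Mul(41872, Pow(Function('p')(W), -1)) = Mul(41872, Pow(-1, -1)) = Mul(41872, -1) = -41872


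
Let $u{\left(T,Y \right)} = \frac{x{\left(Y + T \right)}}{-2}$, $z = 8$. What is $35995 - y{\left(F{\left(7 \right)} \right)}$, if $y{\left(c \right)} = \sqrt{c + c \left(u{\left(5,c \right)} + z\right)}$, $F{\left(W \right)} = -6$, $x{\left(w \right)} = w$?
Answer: $35995 - i \sqrt{57} \approx 35995.0 - 7.5498 i$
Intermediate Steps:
$u{\left(T,Y \right)} = - \frac{T}{2} - \frac{Y}{2}$ ($u{\left(T,Y \right)} = \frac{Y + T}{-2} = \left(T + Y\right) \left(- \frac{1}{2}\right) = - \frac{T}{2} - \frac{Y}{2}$)
$y{\left(c \right)} = \sqrt{c + c \left(\frac{11}{2} - \frac{c}{2}\right)}$ ($y{\left(c \right)} = \sqrt{c + c \left(\left(\left(- \frac{1}{2}\right) 5 - \frac{c}{2}\right) + 8\right)} = \sqrt{c + c \left(\left(- \frac{5}{2} - \frac{c}{2}\right) + 8\right)} = \sqrt{c + c \left(\frac{11}{2} - \frac{c}{2}\right)}$)
$35995 - y{\left(F{\left(7 \right)} \right)} = 35995 - \frac{\sqrt{2} \sqrt{- 6 \left(13 - -6\right)}}{2} = 35995 - \frac{\sqrt{2} \sqrt{- 6 \left(13 + 6\right)}}{2} = 35995 - \frac{\sqrt{2} \sqrt{\left(-6\right) 19}}{2} = 35995 - \frac{\sqrt{2} \sqrt{-114}}{2} = 35995 - \frac{\sqrt{2} i \sqrt{114}}{2} = 35995 - i \sqrt{57}$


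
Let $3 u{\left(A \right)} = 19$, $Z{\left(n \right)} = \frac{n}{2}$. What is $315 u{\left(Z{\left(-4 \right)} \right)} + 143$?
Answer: $2138$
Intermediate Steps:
$Z{\left(n \right)} = \frac{n}{2}$ ($Z{\left(n \right)} = n \frac{1}{2} = \frac{n}{2}$)
$u{\left(A \right)} = \frac{19}{3}$ ($u{\left(A \right)} = \frac{1}{3} \cdot 19 = \frac{19}{3}$)
$315 u{\left(Z{\left(-4 \right)} \right)} + 143 = 315 \cdot \frac{19}{3} + 143 = 1995 + 143 = 2138$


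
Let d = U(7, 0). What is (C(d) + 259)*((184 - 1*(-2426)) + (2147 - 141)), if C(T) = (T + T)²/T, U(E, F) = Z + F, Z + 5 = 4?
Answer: 1177080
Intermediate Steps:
Z = -1 (Z = -5 + 4 = -1)
U(E, F) = -1 + F
d = -1 (d = -1 + 0 = -1)
C(T) = 4*T (C(T) = (2*T)²/T = (4*T²)/T = 4*T)
(C(d) + 259)*((184 - 1*(-2426)) + (2147 - 141)) = (4*(-1) + 259)*((184 - 1*(-2426)) + (2147 - 141)) = (-4 + 259)*((184 + 2426) + 2006) = 255*(2610 + 2006) = 255*4616 = 1177080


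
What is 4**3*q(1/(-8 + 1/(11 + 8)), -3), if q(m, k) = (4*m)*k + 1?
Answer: 24256/151 ≈ 160.64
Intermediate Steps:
q(m, k) = 1 + 4*k*m (q(m, k) = 4*k*m + 1 = 1 + 4*k*m)
4**3*q(1/(-8 + 1/(11 + 8)), -3) = 4**3*(1 + 4*(-3)/(-8 + 1/(11 + 8))) = 64*(1 + 4*(-3)/(-8 + 1/19)) = 64*(1 + 4*(-3)/(-151/19)) = 64*(1 + 4*(-3)*(-19/151)) = 64*(1 + 228/151) = 64*(379/151) = 24256/151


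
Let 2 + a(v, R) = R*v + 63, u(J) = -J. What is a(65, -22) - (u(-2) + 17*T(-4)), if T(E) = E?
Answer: -1303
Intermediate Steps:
a(v, R) = 61 + R*v (a(v, R) = -2 + (R*v + 63) = -2 + (63 + R*v) = 61 + R*v)
a(65, -22) - (u(-2) + 17*T(-4)) = (61 - 22*65) - (-1*(-2) + 17*(-4)) = (61 - 1430) - (2 - 68) = -1369 - 1*(-66) = -1369 + 66 = -1303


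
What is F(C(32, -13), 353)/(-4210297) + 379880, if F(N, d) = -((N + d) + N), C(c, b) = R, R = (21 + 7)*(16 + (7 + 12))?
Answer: 1599407626673/4210297 ≈ 3.7988e+5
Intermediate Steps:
R = 980 (R = 28*(16 + 19) = 28*35 = 980)
C(c, b) = 980
F(N, d) = -d - 2*N (F(N, d) = -(d + 2*N) = -d - 2*N)
F(C(32, -13), 353)/(-4210297) + 379880 = (-1*353 - 2*980)/(-4210297) + 379880 = (-353 - 1960)*(-1/4210297) + 379880 = -2313*(-1/4210297) + 379880 = 2313/4210297 + 379880 = 1599407626673/4210297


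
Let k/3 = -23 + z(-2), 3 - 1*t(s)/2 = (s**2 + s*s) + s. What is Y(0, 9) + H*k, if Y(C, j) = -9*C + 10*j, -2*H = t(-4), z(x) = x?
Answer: -1785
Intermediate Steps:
t(s) = 6 - 4*s**2 - 2*s (t(s) = 6 - 2*((s**2 + s*s) + s) = 6 - 2*((s**2 + s**2) + s) = 6 - 2*(2*s**2 + s) = 6 - 2*(s + 2*s**2) = 6 + (-4*s**2 - 2*s) = 6 - 4*s**2 - 2*s)
H = 25 (H = -(6 - 4*(-4)**2 - 2*(-4))/2 = -(6 - 4*16 + 8)/2 = -(6 - 64 + 8)/2 = -1/2*(-50) = 25)
k = -75 (k = 3*(-23 - 2) = 3*(-25) = -75)
Y(0, 9) + H*k = (-9*0 + 10*9) + 25*(-75) = (0 + 90) - 1875 = 90 - 1875 = -1785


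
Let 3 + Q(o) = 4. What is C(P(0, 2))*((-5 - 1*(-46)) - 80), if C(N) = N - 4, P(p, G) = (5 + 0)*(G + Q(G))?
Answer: -429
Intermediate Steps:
Q(o) = 1 (Q(o) = -3 + 4 = 1)
P(p, G) = 5 + 5*G (P(p, G) = (5 + 0)*(G + 1) = 5*(1 + G) = 5 + 5*G)
C(N) = -4 + N
C(P(0, 2))*((-5 - 1*(-46)) - 80) = (-4 + (5 + 5*2))*((-5 - 1*(-46)) - 80) = (-4 + (5 + 10))*((-5 + 46) - 80) = (-4 + 15)*(41 - 80) = 11*(-39) = -429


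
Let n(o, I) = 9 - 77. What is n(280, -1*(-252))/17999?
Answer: -68/17999 ≈ -0.0037780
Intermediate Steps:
n(o, I) = -68
n(280, -1*(-252))/17999 = -68/17999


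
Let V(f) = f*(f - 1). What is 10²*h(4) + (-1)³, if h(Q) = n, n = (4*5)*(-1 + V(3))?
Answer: 9999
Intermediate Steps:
V(f) = f*(-1 + f)
n = 100 (n = (4*5)*(-1 + 3*(-1 + 3)) = 20*(-1 + 3*2) = 20*(-1 + 6) = 20*5 = 100)
h(Q) = 100
10²*h(4) + (-1)³ = 10²*100 + (-1)³ = 100*100 - 1 = 10000 - 1 = 9999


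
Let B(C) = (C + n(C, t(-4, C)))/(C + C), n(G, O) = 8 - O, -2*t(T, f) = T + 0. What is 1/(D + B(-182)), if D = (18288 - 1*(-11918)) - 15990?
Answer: 91/1293700 ≈ 7.0341e-5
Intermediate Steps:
t(T, f) = -T/2 (t(T, f) = -(T + 0)/2 = -T/2)
D = 14216 (D = (18288 + 11918) - 15990 = 30206 - 15990 = 14216)
B(C) = (6 + C)/(2*C) (B(C) = (C + (8 - (-1)*(-4)/2))/(C + C) = (C + (8 - 1*2))/((2*C)) = (C + (8 - 2))*(1/(2*C)) = (C + 6)*(1/(2*C)) = (6 + C)*(1/(2*C)) = (6 + C)/(2*C))
1/(D + B(-182)) = 1/(14216 + (1/2)*(6 - 182)/(-182)) = 1/(14216 + (1/2)*(-1/182)*(-176)) = 1/(14216 + 44/91) = 1/(1293700/91) = 91/1293700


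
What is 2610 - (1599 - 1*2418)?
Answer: 3429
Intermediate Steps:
2610 - (1599 - 1*2418) = 2610 - (1599 - 2418) = 2610 - 1*(-819) = 2610 + 819 = 3429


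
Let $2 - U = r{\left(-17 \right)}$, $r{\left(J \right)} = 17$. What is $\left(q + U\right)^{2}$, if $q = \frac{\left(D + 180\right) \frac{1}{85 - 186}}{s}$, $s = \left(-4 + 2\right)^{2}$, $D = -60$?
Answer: $\frac{2387025}{10201} \approx 234.0$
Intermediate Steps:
$U = -15$ ($U = 2 - 17 = -15$)
$s = 4$ ($s = \left(-2\right)^{2} = 4$)
$q = - \frac{30}{101}$ ($q = \frac{\left(-60 + 180\right) \frac{1}{85 - 186}}{4} = \frac{120}{-101} \cdot \frac{1}{4} = 120 \left(- \frac{1}{101}\right) \frac{1}{4} = \left(- \frac{120}{101}\right) \frac{1}{4} = - \frac{30}{101} \approx -0.29703$)
$\left(q + U\right)^{2} = \left(- \frac{30}{101} - 15\right)^{2} = \left(- \frac{1545}{101}\right)^{2} = \frac{2387025}{10201}$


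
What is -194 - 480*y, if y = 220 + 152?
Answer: -178754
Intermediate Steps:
y = 372
-194 - 480*y = -194 - 480*372 = -194 - 178560 = -178754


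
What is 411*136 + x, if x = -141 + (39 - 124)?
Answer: 55670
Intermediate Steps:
x = -226 (x = -141 - 85 = -226)
411*136 + x = 411*136 - 226 = 55896 - 226 = 55670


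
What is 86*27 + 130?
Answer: 2452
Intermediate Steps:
86*27 + 130 = 2322 + 130 = 2452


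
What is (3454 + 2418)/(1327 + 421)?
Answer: 1468/437 ≈ 3.3593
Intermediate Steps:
(3454 + 2418)/(1327 + 421) = 5872/1748 = 5872*(1/1748) = 1468/437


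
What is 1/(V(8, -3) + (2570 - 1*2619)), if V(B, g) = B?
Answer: -1/41 ≈ -0.024390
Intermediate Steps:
1/(V(8, -3) + (2570 - 1*2619)) = 1/(8 + (2570 - 1*2619)) = 1/(8 + (2570 - 2619)) = 1/(8 - 49) = 1/(-41) = -1/41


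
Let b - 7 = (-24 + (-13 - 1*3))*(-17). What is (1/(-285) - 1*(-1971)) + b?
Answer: 757529/285 ≈ 2658.0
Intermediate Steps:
b = 687 (b = 7 + (-24 + (-13 - 1*3))*(-17) = 7 + (-24 + (-13 - 3))*(-17) = 7 + (-24 - 16)*(-17) = 7 - 40*(-17) = 7 + 680 = 687)
(1/(-285) - 1*(-1971)) + b = (1/(-285) - 1*(-1971)) + 687 = (-1/285 + 1971) + 687 = 561734/285 + 687 = 757529/285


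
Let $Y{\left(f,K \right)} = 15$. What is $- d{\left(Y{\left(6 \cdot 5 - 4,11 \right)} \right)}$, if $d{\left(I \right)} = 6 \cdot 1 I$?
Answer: $-90$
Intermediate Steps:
$d{\left(I \right)} = 6 I$
$- d{\left(Y{\left(6 \cdot 5 - 4,11 \right)} \right)} = - 6 \cdot 15 = \left(-1\right) 90 = -90$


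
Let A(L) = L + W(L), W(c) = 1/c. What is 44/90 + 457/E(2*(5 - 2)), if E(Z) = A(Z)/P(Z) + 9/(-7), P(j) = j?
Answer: -207238/117 ≈ -1771.3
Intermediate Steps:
A(L) = L + 1/L
E(Z) = -9/7 + (Z + 1/Z)/Z (E(Z) = (Z + 1/Z)/Z + 9/(-7) = (Z + 1/Z)/Z + 9*(-⅐) = (Z + 1/Z)/Z - 9/7 = -9/7 + (Z + 1/Z)/Z)
44/90 + 457/E(2*(5 - 2)) = 44/90 + 457/(-2/7 + (2*(5 - 2))⁻²) = 44*(1/90) + 457/(-2/7 + (2*3)⁻²) = 22/45 + 457/(-2/7 + 6⁻²) = 22/45 + 457/(-2/7 + 1/36) = 22/45 + 457/(-65/252) = 22/45 + 457*(-252/65) = 22/45 - 115164/65 = -207238/117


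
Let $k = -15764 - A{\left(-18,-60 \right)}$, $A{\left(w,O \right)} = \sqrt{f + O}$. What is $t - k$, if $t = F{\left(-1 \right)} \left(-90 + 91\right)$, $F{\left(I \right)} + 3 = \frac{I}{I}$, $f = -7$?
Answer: $15762 + i \sqrt{67} \approx 15762.0 + 8.1853 i$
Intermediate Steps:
$A{\left(w,O \right)} = \sqrt{-7 + O}$
$F{\left(I \right)} = -2$ ($F{\left(I \right)} = -3 + \frac{I}{I} = -3 + 1 = -2$)
$t = -2$ ($t = - 2 \left(-90 + 91\right) = \left(-2\right) 1 = -2$)
$k = -15764 - i \sqrt{67}$ ($k = -15764 - \sqrt{-7 - 60} = -15764 - \sqrt{-67} = -15764 - i \sqrt{67} \approx -15764.0 - 8.1853 i$)
$t - k = -2 - \left(-15764 - i \sqrt{67}\right) = -2 + \left(15764 + i \sqrt{67}\right) = 15762 + i \sqrt{67}$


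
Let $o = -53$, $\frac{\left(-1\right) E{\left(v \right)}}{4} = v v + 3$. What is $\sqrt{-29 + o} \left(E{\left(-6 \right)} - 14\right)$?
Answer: $- 170 i \sqrt{82} \approx - 1539.4 i$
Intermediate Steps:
$E{\left(v \right)} = -12 - 4 v^{2}$ ($E{\left(v \right)} = - 4 \left(v v + 3\right) = - 4 \left(v^{2} + 3\right) = - 4 \left(3 + v^{2}\right) = -12 - 4 v^{2}$)
$\sqrt{-29 + o} \left(E{\left(-6 \right)} - 14\right) = \sqrt{-29 - 53} \left(\left(-12 - 4 \left(-6\right)^{2}\right) - 14\right) = \sqrt{-82} \left(\left(-12 - 144\right) - 14\right) = i \sqrt{82} \left(\left(-12 - 144\right) - 14\right) = i \sqrt{82} \left(-156 - 14\right) = i \sqrt{82} \left(-170\right) = - 170 i \sqrt{82}$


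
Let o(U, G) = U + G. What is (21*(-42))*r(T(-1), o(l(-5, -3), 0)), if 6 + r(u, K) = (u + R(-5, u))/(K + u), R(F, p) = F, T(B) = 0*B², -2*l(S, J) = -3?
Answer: 8232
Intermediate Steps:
l(S, J) = 3/2 (l(S, J) = -½*(-3) = 3/2)
T(B) = 0
o(U, G) = G + U
r(u, K) = -6 + (-5 + u)/(K + u) (r(u, K) = -6 + (u - 5)/(K + u) = -6 + (-5 + u)/(K + u))
(21*(-42))*r(T(-1), o(l(-5, -3), 0)) = (21*(-42))*((-5 - 6*(0 + 3/2) - 5*0)/((0 + 3/2) + 0)) = -882*(-5 - 6*3/2 + 0)/(3/2 + 0) = -882*(-5 - 9 + 0)/3/2 = -588*(-14) = -882*(-28/3) = 8232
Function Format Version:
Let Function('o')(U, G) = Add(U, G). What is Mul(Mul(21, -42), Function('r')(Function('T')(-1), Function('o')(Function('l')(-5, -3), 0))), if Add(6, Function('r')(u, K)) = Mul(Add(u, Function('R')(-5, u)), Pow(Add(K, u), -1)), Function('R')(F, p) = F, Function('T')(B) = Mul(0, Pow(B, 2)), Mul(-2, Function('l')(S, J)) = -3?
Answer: 8232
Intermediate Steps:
Function('l')(S, J) = Rational(3, 2) (Function('l')(S, J) = Mul(Rational(-1, 2), -3) = Rational(3, 2))
Function('T')(B) = 0
Function('o')(U, G) = Add(G, U)
Function('r')(u, K) = Add(-6, Mul(Pow(Add(K, u), -1), Add(-5, u))) (Function('r')(u, K) = Add(-6, Mul(Add(u, -5), Pow(Add(K, u), -1))) = Add(-6, Mul(Add(-5, u), Pow(Add(K, u), -1))) = Add(-6, Mul(Pow(Add(K, u), -1), Add(-5, u))))
Mul(Mul(21, -42), Function('r')(Function('T')(-1), Function('o')(Function('l')(-5, -3), 0))) = Mul(Mul(21, -42), Mul(Pow(Add(Add(0, Rational(3, 2)), 0), -1), Add(-5, Mul(-6, Add(0, Rational(3, 2))), Mul(-5, 0)))) = Mul(-882, Mul(Pow(Add(Rational(3, 2), 0), -1), Add(-5, Mul(-6, Rational(3, 2)), 0))) = Mul(-882, Mul(Pow(Rational(3, 2), -1), Add(-5, -9, 0))) = Mul(-882, Mul(Rational(2, 3), -14)) = Mul(-882, Rational(-28, 3)) = 8232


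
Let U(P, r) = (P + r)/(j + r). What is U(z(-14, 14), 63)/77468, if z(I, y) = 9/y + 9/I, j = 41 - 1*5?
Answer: 7/852148 ≈ 8.2145e-6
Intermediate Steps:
j = 36 (j = 41 - 5 = 36)
z(I, y) = 9/I + 9/y
U(P, r) = (P + r)/(36 + r)
U(z(-14, 14), 63)/77468 = (((9/(-14) + 9/14) + 63)/(36 + 63))/77468 = (((9*(-1/14) + 9*(1/14)) + 63)/99)*(1/77468) = (((-9/14 + 9/14) + 63)/99)*(1/77468) = ((0 + 63)/99)*(1/77468) = ((1/99)*63)*(1/77468) = (7/11)*(1/77468) = 7/852148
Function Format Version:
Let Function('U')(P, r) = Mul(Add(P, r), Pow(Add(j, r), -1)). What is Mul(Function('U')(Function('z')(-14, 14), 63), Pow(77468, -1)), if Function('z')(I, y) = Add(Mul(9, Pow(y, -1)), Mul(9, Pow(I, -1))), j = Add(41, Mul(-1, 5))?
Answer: Rational(7, 852148) ≈ 8.2145e-6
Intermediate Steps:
j = 36 (j = Add(41, -5) = 36)
Function('z')(I, y) = Add(Mul(9, Pow(I, -1)), Mul(9, Pow(y, -1)))
Function('U')(P, r) = Mul(Pow(Add(36, r), -1), Add(P, r)) (Function('U')(P, r) = Mul(Add(P, r), Pow(Add(36, r), -1)) = Mul(Pow(Add(36, r), -1), Add(P, r)))
Mul(Function('U')(Function('z')(-14, 14), 63), Pow(77468, -1)) = Mul(Mul(Pow(Add(36, 63), -1), Add(Add(Mul(9, Pow(-14, -1)), Mul(9, Pow(14, -1))), 63)), Pow(77468, -1)) = Mul(Mul(Pow(99, -1), Add(Add(Mul(9, Rational(-1, 14)), Mul(9, Rational(1, 14))), 63)), Rational(1, 77468)) = Mul(Mul(Rational(1, 99), Add(Add(Rational(-9, 14), Rational(9, 14)), 63)), Rational(1, 77468)) = Mul(Mul(Rational(1, 99), Add(0, 63)), Rational(1, 77468)) = Mul(Mul(Rational(1, 99), 63), Rational(1, 77468)) = Mul(Rational(7, 11), Rational(1, 77468)) = Rational(7, 852148)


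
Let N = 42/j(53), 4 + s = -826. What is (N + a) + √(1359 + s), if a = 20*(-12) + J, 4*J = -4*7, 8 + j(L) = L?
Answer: -3346/15 ≈ -223.07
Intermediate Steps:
j(L) = -8 + L
s = -830 (s = -4 - 826 = -830)
J = -7 (J = (-4*7)/4 = (¼)*(-28) = -7)
N = 14/15 (N = 42/(-8 + 53) = 42/45 = 42*(1/45) = 14/15 ≈ 0.93333)
a = -247 (a = 20*(-12) - 7 = -240 - 7 = -247)
(N + a) + √(1359 + s) = (14/15 - 247) + √(1359 - 830) = -3691/15 + √529 = -3691/15 + 23 = -3346/15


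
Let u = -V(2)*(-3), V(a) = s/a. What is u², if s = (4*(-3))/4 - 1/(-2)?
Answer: 225/16 ≈ 14.063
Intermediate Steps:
s = -5/2 (s = -12*¼ - 1*(-½) = -3 + ½ = -5/2 ≈ -2.5000)
V(a) = -5/(2*a)
u = -15/4 (u = -(-5)/(2*2)*(-3) = -1*(-5/4)*(-3) = (5/4)*(-3) = -15/4 ≈ -3.7500)
u² = (-15/4)² = 225/16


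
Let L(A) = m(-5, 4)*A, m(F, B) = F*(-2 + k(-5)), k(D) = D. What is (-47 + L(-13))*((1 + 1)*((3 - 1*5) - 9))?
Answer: 11044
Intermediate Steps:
m(F, B) = -7*F (m(F, B) = F*(-2 - 5) = F*(-7) = -7*F)
L(A) = 35*A (L(A) = (-7*(-5))*A = 35*A)
(-47 + L(-13))*((1 + 1)*((3 - 1*5) - 9)) = (-47 + 35*(-13))*((1 + 1)*((3 - 1*5) - 9)) = (-47 - 455)*(2*((3 - 5) - 9)) = -1004*(-2 - 9) = -1004*(-11) = -502*(-22) = 11044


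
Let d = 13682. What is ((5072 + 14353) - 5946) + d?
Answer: 27161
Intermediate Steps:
((5072 + 14353) - 5946) + d = ((5072 + 14353) - 5946) + 13682 = (19425 - 5946) + 13682 = 13479 + 13682 = 27161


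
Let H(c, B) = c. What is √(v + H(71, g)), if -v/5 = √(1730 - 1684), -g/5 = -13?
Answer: √(71 - 5*√46) ≈ 6.0900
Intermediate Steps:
g = 65 (g = -5*(-13) = 65)
v = -5*√46 (v = -5*√(1730 - 1684) = -5*√46 ≈ -33.912)
√(v + H(71, g)) = √(-5*√46 + 71) = √(71 - 5*√46)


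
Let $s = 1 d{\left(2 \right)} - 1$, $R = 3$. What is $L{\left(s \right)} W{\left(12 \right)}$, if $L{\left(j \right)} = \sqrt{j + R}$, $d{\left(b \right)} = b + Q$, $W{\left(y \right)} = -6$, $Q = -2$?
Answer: $- 6 \sqrt{2} \approx -8.4853$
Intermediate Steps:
$d{\left(b \right)} = -2 + b$ ($d{\left(b \right)} = b - 2 = -2 + b$)
$s = -1$ ($s = 1 \left(-2 + 2\right) - 1 = 1 \cdot 0 - 1 = 0 - 1 = -1$)
$L{\left(j \right)} = \sqrt{3 + j}$ ($L{\left(j \right)} = \sqrt{j + 3} = \sqrt{3 + j}$)
$L{\left(s \right)} W{\left(12 \right)} = \sqrt{3 - 1} \left(-6\right) = \sqrt{2} \left(-6\right) = - 6 \sqrt{2}$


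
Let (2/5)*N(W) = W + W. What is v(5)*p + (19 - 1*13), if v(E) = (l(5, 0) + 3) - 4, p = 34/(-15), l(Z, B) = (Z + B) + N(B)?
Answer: -46/15 ≈ -3.0667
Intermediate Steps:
N(W) = 5*W (N(W) = 5*(W + W)/2 = 5*(2*W)/2 = 5*W)
l(Z, B) = Z + 6*B (l(Z, B) = (Z + B) + 5*B = (B + Z) + 5*B = Z + 6*B)
p = -34/15 (p = 34*(-1/15) = -34/15 ≈ -2.2667)
v(E) = 4 (v(E) = ((5 + 6*0) + 3) - 4 = ((5 + 0) + 3) - 4 = (5 + 3) - 4 = 8 - 4 = 4)
v(5)*p + (19 - 1*13) = 4*(-34/15) + (19 - 1*13) = -136/15 + (19 - 13) = -136/15 + 6 = -46/15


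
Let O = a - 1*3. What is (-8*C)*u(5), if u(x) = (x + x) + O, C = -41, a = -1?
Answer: 1968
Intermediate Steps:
O = -4 (O = -1 - 1*3 = -1 - 3 = -4)
u(x) = -4 + 2*x (u(x) = (x + x) - 4 = 2*x - 4 = -4 + 2*x)
(-8*C)*u(5) = (-8*(-41))*(-4 + 2*5) = 328*(-4 + 10) = 328*6 = 1968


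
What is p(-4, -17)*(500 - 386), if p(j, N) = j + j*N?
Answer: 7296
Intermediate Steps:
p(j, N) = j + N*j
p(-4, -17)*(500 - 386) = (-4*(1 - 17))*(500 - 386) = -4*(-16)*114 = 64*114 = 7296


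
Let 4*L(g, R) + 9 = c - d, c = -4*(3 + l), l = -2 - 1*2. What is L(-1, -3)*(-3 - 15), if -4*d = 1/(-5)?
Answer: 909/40 ≈ 22.725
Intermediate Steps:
l = -4 (l = -2 - 2 = -4)
d = 1/20 (d = -¼/(-5) = -¼*(-⅕) = 1/20 ≈ 0.050000)
c = 4 (c = -4*(3 - 4) = -4*(-1) = 4)
L(g, R) = -101/80 (L(g, R) = -9/4 + (4 - 1*1/20)/4 = -9/4 + (4 - 1/20)/4 = -9/4 + (¼)*(79/20) = -9/4 + 79/80 = -101/80)
L(-1, -3)*(-3 - 15) = -101*(-3 - 15)/80 = -101/80*(-18) = 909/40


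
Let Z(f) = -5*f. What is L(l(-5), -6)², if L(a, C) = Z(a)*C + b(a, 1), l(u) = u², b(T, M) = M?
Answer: 564001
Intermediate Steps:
L(a, C) = 1 - 5*C*a (L(a, C) = (-5*a)*C + 1 = -5*C*a + 1 = 1 - 5*C*a)
L(l(-5), -6)² = (1 - 5*(-6)*(-5)²)² = (1 - 5*(-6)*25)² = (1 + 750)² = 751² = 564001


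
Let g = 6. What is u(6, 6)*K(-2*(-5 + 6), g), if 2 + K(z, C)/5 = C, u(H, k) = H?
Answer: 120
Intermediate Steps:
K(z, C) = -10 + 5*C
u(6, 6)*K(-2*(-5 + 6), g) = 6*(-10 + 5*6) = 6*(-10 + 30) = 6*20 = 120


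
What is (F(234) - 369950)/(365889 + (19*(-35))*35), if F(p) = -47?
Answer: -369997/342614 ≈ -1.0799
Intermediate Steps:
(F(234) - 369950)/(365889 + (19*(-35))*35) = (-47 - 369950)/(365889 + (19*(-35))*35) = -369997/(365889 - 665*35) = -369997/(365889 - 23275) = -369997/342614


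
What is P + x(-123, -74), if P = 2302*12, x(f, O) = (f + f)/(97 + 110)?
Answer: 1905974/69 ≈ 27623.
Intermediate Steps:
x(f, O) = 2*f/207 (x(f, O) = (2*f)/207 = (2*f)*(1/207) = 2*f/207)
P = 27624
P + x(-123, -74) = 27624 + (2/207)*(-123) = 27624 - 82/69 = 1905974/69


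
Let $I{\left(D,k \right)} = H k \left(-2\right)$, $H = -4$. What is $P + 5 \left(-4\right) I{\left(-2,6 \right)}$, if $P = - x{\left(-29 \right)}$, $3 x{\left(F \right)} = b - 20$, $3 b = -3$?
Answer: $-953$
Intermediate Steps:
$b = -1$ ($b = \frac{1}{3} \left(-3\right) = -1$)
$I{\left(D,k \right)} = 8 k$ ($I{\left(D,k \right)} = - 4 k \left(-2\right) = - 4 \left(- 2 k\right) = 8 k$)
$x{\left(F \right)} = -7$ ($x{\left(F \right)} = \frac{-1 - 20}{3} = \frac{1}{3} \left(-21\right) = -7$)
$P = 7$ ($P = \left(-1\right) \left(-7\right) = 7$)
$P + 5 \left(-4\right) I{\left(-2,6 \right)} = 7 + 5 \left(-4\right) 8 \cdot 6 = 7 - 960 = -953$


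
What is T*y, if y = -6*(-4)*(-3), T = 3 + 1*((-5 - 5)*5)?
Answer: 3384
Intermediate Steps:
T = -47 (T = 3 + 1*(-10*5) = 3 + 1*(-50) = 3 - 50 = -47)
y = -72 (y = 24*(-3) = -72)
T*y = -47*(-72) = 3384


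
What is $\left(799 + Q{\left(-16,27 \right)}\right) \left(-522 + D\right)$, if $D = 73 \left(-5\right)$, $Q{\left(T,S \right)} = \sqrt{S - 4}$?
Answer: $-708713 - 887 \sqrt{23} \approx -7.1297 \cdot 10^{5}$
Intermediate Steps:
$Q{\left(T,S \right)} = \sqrt{-4 + S}$
$D = -365$
$\left(799 + Q{\left(-16,27 \right)}\right) \left(-522 + D\right) = \left(799 + \sqrt{-4 + 27}\right) \left(-522 - 365\right) = \left(799 + \sqrt{23}\right) \left(-887\right) = -708713 - 887 \sqrt{23}$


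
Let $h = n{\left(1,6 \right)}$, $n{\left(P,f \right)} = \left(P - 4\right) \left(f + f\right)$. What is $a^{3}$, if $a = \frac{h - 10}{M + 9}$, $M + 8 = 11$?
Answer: $- \frac{12167}{216} \approx -56.329$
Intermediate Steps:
$M = 3$ ($M = -8 + 11 = 3$)
$n{\left(P,f \right)} = 2 f \left(-4 + P\right)$ ($n{\left(P,f \right)} = \left(-4 + P\right) 2 f = 2 f \left(-4 + P\right)$)
$h = -36$ ($h = 2 \cdot 6 \left(-4 + 1\right) = 2 \cdot 6 \left(-3\right) = -36$)
$a = - \frac{23}{6}$ ($a = \frac{-36 - 10}{3 + 9} = - \frac{46}{12} = \left(-46\right) \frac{1}{12} = - \frac{23}{6} \approx -3.8333$)
$a^{3} = \left(- \frac{23}{6}\right)^{3} = - \frac{12167}{216}$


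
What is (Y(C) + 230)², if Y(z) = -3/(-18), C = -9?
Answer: 1907161/36 ≈ 52977.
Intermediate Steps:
Y(z) = ⅙ (Y(z) = -3*(-1/18) = ⅙)
(Y(C) + 230)² = (⅙ + 230)² = (1381/6)² = 1907161/36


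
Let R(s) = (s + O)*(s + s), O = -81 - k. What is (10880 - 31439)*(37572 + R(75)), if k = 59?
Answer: -571992498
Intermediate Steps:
O = -140 (O = -81 - 1*59 = -81 - 59 = -140)
R(s) = 2*s*(-140 + s) (R(s) = (s - 140)*(s + s) = (-140 + s)*(2*s) = 2*s*(-140 + s))
(10880 - 31439)*(37572 + R(75)) = (10880 - 31439)*(37572 + 2*75*(-140 + 75)) = -20559*(37572 + 2*75*(-65)) = -20559*(37572 - 9750) = -20559*27822 = -571992498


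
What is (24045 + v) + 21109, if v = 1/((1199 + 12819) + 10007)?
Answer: 1084824851/24025 ≈ 45154.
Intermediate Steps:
v = 1/24025 (v = 1/(14018 + 10007) = 1/24025 ≈ 4.1623e-5)
(24045 + v) + 21109 = (24045 + 1/24025) + 21109 = 577681126/24025 + 21109 = 1084824851/24025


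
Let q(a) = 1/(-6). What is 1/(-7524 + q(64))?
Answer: -6/45145 ≈ -0.00013291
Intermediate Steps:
q(a) = -1/6
1/(-7524 + q(64)) = 1/(-7524 - 1/6) = 1/(-45145/6) = -6/45145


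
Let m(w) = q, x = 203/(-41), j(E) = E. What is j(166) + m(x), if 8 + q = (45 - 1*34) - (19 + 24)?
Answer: 126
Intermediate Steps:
q = -40 (q = -8 + ((45 - 1*34) - (19 + 24)) = -8 + ((45 - 34) - 1*43) = -8 + (11 - 43) = -8 - 32 = -40)
x = -203/41 (x = 203*(-1/41) = -203/41 ≈ -4.9512)
m(w) = -40
j(166) + m(x) = 166 - 40 = 126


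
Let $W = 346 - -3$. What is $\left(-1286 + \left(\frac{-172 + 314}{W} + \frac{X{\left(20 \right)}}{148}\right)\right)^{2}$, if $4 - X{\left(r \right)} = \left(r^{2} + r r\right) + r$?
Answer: $\frac{277957584643600}{166745569} \approx 1.667 \cdot 10^{6}$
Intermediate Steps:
$W = 349$ ($W = 346 + 3 = 349$)
$X{\left(r \right)} = 4 - r - 2 r^{2}$ ($X{\left(r \right)} = 4 - \left(\left(r^{2} + r r\right) + r\right) = 4 - \left(\left(r^{2} + r^{2}\right) + r\right) = 4 - \left(2 r^{2} + r\right) = 4 - \left(r + 2 r^{2}\right) = 4 - r - 2 r^{2}$)
$\left(-1286 + \left(\frac{-172 + 314}{W} + \frac{X{\left(20 \right)}}{148}\right)\right)^{2} = \left(-1286 + \left(\frac{-172 + 314}{349} + \frac{4 - 20 - 2 \cdot 20^{2}}{148}\right)\right)^{2} = \left(-1286 + \left(142 \cdot \frac{1}{349} + \left(4 - 20 - 800\right) \frac{1}{148}\right)\right)^{2} = \left(-1286 + \left(\frac{142}{349} + \left(4 - 20 - 800\right) \frac{1}{148}\right)\right)^{2} = \left(-1286 + \left(\frac{142}{349} - \frac{204}{37}\right)\right)^{2} = \left(-1286 - \frac{65942}{12913}\right)^{2} = \left(- \frac{16672060}{12913}\right)^{2} = \frac{277957584643600}{166745569}$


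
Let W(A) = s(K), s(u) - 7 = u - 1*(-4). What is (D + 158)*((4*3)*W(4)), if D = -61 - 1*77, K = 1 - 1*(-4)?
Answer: 3840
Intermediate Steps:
K = 5 (K = 1 + 4 = 5)
s(u) = 11 + u (s(u) = 7 + (u - 1*(-4)) = 7 + (u + 4) = 7 + (4 + u) = 11 + u)
W(A) = 16 (W(A) = 11 + 5 = 16)
D = -138 (D = -61 - 77 = -138)
(D + 158)*((4*3)*W(4)) = (-138 + 158)*((4*3)*16) = 20*(12*16) = 20*192 = 3840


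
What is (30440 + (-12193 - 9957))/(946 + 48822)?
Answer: 4145/24884 ≈ 0.16657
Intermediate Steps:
(30440 + (-12193 - 9957))/(946 + 48822) = (30440 - 22150)/49768 = 8290*(1/49768) = 4145/24884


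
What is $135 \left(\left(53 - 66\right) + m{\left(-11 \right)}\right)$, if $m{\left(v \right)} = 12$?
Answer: $-135$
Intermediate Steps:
$135 \left(\left(53 - 66\right) + m{\left(-11 \right)}\right) = 135 \left(\left(53 - 66\right) + 12\right) = 135 \left(-13 + 12\right) = 135 \left(-1\right) = -135$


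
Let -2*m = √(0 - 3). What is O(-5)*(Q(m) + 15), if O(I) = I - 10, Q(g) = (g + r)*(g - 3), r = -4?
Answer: -1575/4 - 105*I*√3/2 ≈ -393.75 - 90.933*I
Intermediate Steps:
m = -I*√3/2 (m = -√(0 - 3)/2 = -I*√3/2 ≈ -0.86602*I)
Q(g) = (-4 + g)*(-3 + g) (Q(g) = (g - 4)*(g - 3) = (-4 + g)*(-3 + g))
O(I) = -10 + I
O(-5)*(Q(m) + 15) = (-10 - 5)*((12 + (-I*√3/2)² - (-7)*I*√3/2) + 15) = -15*((12 - ¾ + 7*I*√3/2) + 15) = -15*((45/4 + 7*I*√3/2) + 15) = -15*(105/4 + 7*I*√3/2) = -1575/4 - 105*I*√3/2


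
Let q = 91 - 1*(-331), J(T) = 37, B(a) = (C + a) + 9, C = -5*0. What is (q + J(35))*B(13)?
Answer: 10098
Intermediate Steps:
C = 0
B(a) = 9 + a (B(a) = (0 + a) + 9 = a + 9 = 9 + a)
q = 422 (q = 91 + 331 = 422)
(q + J(35))*B(13) = (422 + 37)*(9 + 13) = 459*22 = 10098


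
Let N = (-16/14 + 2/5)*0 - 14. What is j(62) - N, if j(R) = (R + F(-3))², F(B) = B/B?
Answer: 3983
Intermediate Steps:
F(B) = 1
j(R) = (1 + R)² (j(R) = (R + 1)² = (1 + R)²)
N = -14 (N = (-16*1/14 + 2*(⅕))*0 - 14 = (-8/7 + ⅖)*0 - 14 = -26/35*0 - 14 = 0 - 14 = -14)
j(62) - N = (1 + 62)² - 1*(-14) = 63² + 14 = 3969 + 14 = 3983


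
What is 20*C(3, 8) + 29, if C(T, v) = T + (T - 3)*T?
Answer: 89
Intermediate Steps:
C(T, v) = T + T*(-3 + T) (C(T, v) = T + (-3 + T)*T = T + T*(-3 + T))
20*C(3, 8) + 29 = 20*(3*(-2 + 3)) + 29 = 20*(3*1) + 29 = 20*3 + 29 = 60 + 29 = 89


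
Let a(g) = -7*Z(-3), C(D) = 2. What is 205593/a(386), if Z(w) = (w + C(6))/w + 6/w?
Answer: 616779/35 ≈ 17622.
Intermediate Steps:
Z(w) = 6/w + (2 + w)/w (Z(w) = (w + 2)/w + 6/w = (2 + w)/w + 6/w = 6/w + (2 + w)/w)
a(g) = 35/3 (a(g) = -7*(8 - 3)/(-3) = -(-7)*5/3 = -7*(-5/3) = 35/3)
205593/a(386) = 205593/(35/3) = 205593*(3/35) = 616779/35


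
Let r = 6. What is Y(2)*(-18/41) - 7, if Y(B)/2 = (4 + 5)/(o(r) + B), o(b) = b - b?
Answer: -449/41 ≈ -10.951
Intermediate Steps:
o(b) = 0
Y(B) = 18/B (Y(B) = 2*((4 + 5)/(0 + B)) = 2*(9/B) = 18/B)
Y(2)*(-18/41) - 7 = (18/2)*(-18/41) - 7 = (18*(½))*(-18*1/41) - 7 = 9*(-18/41) - 7 = -162/41 - 7 = -449/41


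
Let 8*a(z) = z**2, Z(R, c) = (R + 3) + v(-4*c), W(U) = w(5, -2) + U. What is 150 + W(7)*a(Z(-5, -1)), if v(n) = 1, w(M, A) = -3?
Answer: 301/2 ≈ 150.50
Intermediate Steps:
W(U) = -3 + U
Z(R, c) = 4 + R (Z(R, c) = (R + 3) + 1 = (3 + R) + 1 = 4 + R)
a(z) = z**2/8
150 + W(7)*a(Z(-5, -1)) = 150 + (-3 + 7)*((4 - 5)**2/8) = 150 + 4*((1/8)*(-1)**2) = 150 + 4*((1/8)*1) = 150 + 4*(1/8) = 150 + 1/2 = 301/2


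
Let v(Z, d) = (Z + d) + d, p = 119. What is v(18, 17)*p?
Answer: 6188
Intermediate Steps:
v(Z, d) = Z + 2*d
v(18, 17)*p = (18 + 2*17)*119 = (18 + 34)*119 = 52*119 = 6188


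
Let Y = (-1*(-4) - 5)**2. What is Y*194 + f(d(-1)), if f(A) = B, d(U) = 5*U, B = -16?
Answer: 178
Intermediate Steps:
f(A) = -16
Y = 1 (Y = (4 - 5)**2 = (-1)**2 = 1)
Y*194 + f(d(-1)) = 1*194 - 16 = 194 - 16 = 178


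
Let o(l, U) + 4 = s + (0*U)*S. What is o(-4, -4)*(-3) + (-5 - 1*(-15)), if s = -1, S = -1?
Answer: 25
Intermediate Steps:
o(l, U) = -5 (o(l, U) = -4 + (-1 + (0*U)*(-1)) = -4 + (-1 + 0*(-1)) = -4 + (-1 + 0) = -4 - 1 = -5)
o(-4, -4)*(-3) + (-5 - 1*(-15)) = -5*(-3) + (-5 - 1*(-15)) = 15 + (-5 + 15) = 15 + 10 = 25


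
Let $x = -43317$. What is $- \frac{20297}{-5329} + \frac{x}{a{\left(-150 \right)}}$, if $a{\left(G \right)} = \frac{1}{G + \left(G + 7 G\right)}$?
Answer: $\frac{311629015847}{5329} \approx 5.8478 \cdot 10^{7}$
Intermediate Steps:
$a{\left(G \right)} = \frac{1}{9 G}$ ($a{\left(G \right)} = \frac{1}{G + 8 G} = \frac{1}{9 G}$)
$- \frac{20297}{-5329} + \frac{x}{a{\left(-150 \right)}} = - \frac{20297}{-5329} - \frac{43317}{\frac{1}{9} \frac{1}{-150}} = \left(-20297\right) \left(- \frac{1}{5329}\right) - \frac{43317}{\frac{1}{9} \left(- \frac{1}{150}\right)} = \frac{20297}{5329} - \frac{43317}{- \frac{1}{1350}} = \frac{20297}{5329} - -58477950 = \frac{20297}{5329} + 58477950 = \frac{311629015847}{5329}$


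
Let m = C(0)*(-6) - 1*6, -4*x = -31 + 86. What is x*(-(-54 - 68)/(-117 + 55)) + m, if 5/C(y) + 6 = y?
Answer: 3231/124 ≈ 26.056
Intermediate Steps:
C(y) = 5/(-6 + y)
x = -55/4 (x = -(-31 + 86)/4 = -1/4*55 = -55/4 ≈ -13.750)
m = -1 (m = (5/(-6 + 0))*(-6) - 1*6 = (5/(-6))*(-6) - 6 = (5*(-1/6))*(-6) - 6 = -5/6*(-6) - 6 = 5 - 6 = -1)
x*(-(-54 - 68)/(-117 + 55)) + m = -(-55)*(-54 - 68)/(-117 + 55)/4 - 1 = -(-55)*(-122/(-62))/4 - 1 = -(-55)*(-122*(-1/62))/4 - 1 = -(-55)*61/(4*31) - 1 = -55/4*(-61/31) - 1 = 3355/124 - 1 = 3231/124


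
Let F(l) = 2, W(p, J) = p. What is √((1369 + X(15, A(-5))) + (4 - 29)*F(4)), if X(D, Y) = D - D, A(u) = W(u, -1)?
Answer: √1319 ≈ 36.318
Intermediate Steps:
A(u) = u
X(D, Y) = 0
√((1369 + X(15, A(-5))) + (4 - 29)*F(4)) = √((1369 + 0) + (4 - 29)*2) = √(1369 - 25*2) = √(1369 - 50) = √1319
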